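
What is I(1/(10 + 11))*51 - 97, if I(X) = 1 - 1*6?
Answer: -352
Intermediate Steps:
I(X) = -5 (I(X) = 1 - 6 = -5)
I(1/(10 + 11))*51 - 97 = -5*51 - 97 = -255 - 97 = -352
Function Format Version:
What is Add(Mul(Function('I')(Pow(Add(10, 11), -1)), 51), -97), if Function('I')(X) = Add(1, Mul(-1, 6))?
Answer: -352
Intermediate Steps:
Function('I')(X) = -5 (Function('I')(X) = Add(1, -6) = -5)
Add(Mul(Function('I')(Pow(Add(10, 11), -1)), 51), -97) = Add(Mul(-5, 51), -97) = Add(-255, -97) = -352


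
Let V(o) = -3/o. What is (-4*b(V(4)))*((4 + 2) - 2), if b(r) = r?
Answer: 12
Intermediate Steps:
(-4*b(V(4)))*((4 + 2) - 2) = (-(-12)/4)*((4 + 2) - 2) = (-(-12)/4)*(6 - 2) = -4*(-¾)*4 = 3*4 = 12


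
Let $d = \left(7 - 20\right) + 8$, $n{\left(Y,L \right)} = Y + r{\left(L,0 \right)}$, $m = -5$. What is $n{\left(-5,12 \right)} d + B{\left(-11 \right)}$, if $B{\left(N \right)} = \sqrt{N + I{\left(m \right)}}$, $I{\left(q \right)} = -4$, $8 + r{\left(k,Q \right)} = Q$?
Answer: $65 + i \sqrt{15} \approx 65.0 + 3.873 i$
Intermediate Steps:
$r{\left(k,Q \right)} = -8 + Q$
$n{\left(Y,L \right)} = -8 + Y$ ($n{\left(Y,L \right)} = Y + \left(-8 + 0\right) = Y - 8 = -8 + Y$)
$d = -5$ ($d = -13 + 8 = -5$)
$B{\left(N \right)} = \sqrt{-4 + N}$ ($B{\left(N \right)} = \sqrt{N - 4} = \sqrt{-4 + N}$)
$n{\left(-5,12 \right)} d + B{\left(-11 \right)} = \left(-8 - 5\right) \left(-5\right) + \sqrt{-4 - 11} = \left(-13\right) \left(-5\right) + \sqrt{-15} = 65 + i \sqrt{15}$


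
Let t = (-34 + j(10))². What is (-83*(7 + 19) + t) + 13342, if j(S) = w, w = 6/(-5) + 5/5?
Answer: 308841/25 ≈ 12354.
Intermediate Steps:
w = -⅕ (w = 6*(-⅕) + 5*(⅕) = -6/5 + 1 = -⅕ ≈ -0.20000)
j(S) = -⅕
t = 29241/25 (t = (-34 - ⅕)² = (-171/5)² = 29241/25 ≈ 1169.6)
(-83*(7 + 19) + t) + 13342 = (-83*(7 + 19) + 29241/25) + 13342 = (-83*26 + 29241/25) + 13342 = (-2158 + 29241/25) + 13342 = -24709/25 + 13342 = 308841/25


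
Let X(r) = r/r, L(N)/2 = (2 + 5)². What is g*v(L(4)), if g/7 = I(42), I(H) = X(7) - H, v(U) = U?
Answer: -28126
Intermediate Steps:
L(N) = 98 (L(N) = 2*(2 + 5)² = 2*7² = 2*49 = 98)
X(r) = 1
I(H) = 1 - H
g = -287 (g = 7*(1 - 1*42) = 7*(1 - 42) = 7*(-41) = -287)
g*v(L(4)) = -287*98 = -28126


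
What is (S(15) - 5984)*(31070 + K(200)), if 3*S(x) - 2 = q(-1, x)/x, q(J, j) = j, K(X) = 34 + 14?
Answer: -186178994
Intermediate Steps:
K(X) = 48
S(x) = 1 (S(x) = 2/3 + (x/x)/3 = 2/3 + (1/3)*1 = 2/3 + 1/3 = 1)
(S(15) - 5984)*(31070 + K(200)) = (1 - 5984)*(31070 + 48) = -5983*31118 = -186178994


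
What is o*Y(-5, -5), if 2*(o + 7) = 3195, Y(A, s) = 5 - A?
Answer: 15905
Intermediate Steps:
o = 3181/2 (o = -7 + (½)*3195 = -7 + 3195/2 = 3181/2 ≈ 1590.5)
o*Y(-5, -5) = 3181*(5 - 1*(-5))/2 = 3181*(5 + 5)/2 = (3181/2)*10 = 15905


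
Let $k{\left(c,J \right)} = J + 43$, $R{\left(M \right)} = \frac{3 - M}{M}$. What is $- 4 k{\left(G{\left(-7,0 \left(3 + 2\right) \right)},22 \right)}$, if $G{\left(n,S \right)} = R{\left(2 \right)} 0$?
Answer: $-260$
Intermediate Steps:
$R{\left(M \right)} = \frac{3 - M}{M}$
$G{\left(n,S \right)} = 0$ ($G{\left(n,S \right)} = \frac{3 - 2}{2} \cdot 0 = \frac{1}{2} \cdot 1 \cdot 0 = \frac{1}{2} \cdot 0 = 0$)
$k{\left(c,J \right)} = 43 + J$
$- 4 k{\left(G{\left(-7,0 \left(3 + 2\right) \right)},22 \right)} = - 4 \left(43 + 22\right) = \left(-4\right) 65 = -260$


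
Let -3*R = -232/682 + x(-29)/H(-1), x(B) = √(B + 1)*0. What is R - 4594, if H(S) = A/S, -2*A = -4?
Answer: -4699546/1023 ≈ -4593.9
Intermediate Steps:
A = 2 (A = -½*(-4) = 2)
H(S) = 2/S
x(B) = 0 (x(B) = √(1 + B)*0 = 0)
R = 116/1023 (R = -(-232/682 + 0/((2/(-1))))/3 = -(-232*1/682 + 0/((2*(-1))))/3 = -(-116/341 + 0/(-2))/3 = -(-116/341 + 0*(-½))/3 = -(-116/341 + 0)/3 = -⅓*(-116/341) = 116/1023 ≈ 0.11339)
R - 4594 = 116/1023 - 4594 = -4699546/1023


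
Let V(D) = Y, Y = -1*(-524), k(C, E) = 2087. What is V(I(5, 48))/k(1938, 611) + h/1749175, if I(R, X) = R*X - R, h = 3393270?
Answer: 43234174/19732585 ≈ 2.1910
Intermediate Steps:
I(R, X) = -R + R*X
Y = 524
V(D) = 524
V(I(5, 48))/k(1938, 611) + h/1749175 = 524/2087 + 3393270/1749175 = 524*(1/2087) + 3393270*(1/1749175) = 524/2087 + 18342/9455 = 43234174/19732585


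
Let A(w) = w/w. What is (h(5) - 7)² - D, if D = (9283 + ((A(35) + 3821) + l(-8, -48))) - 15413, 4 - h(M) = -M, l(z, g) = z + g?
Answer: 2368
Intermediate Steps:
l(z, g) = g + z
h(M) = 4 + M (h(M) = 4 - (-1)*M = 4 + M)
A(w) = 1
D = -2364 (D = (9283 + ((1 + 3821) + (-48 - 8))) - 15413 = (9283 + (3822 - 56)) - 15413 = (9283 + 3766) - 15413 = 13049 - 15413 = -2364)
(h(5) - 7)² - D = ((4 + 5) - 7)² - 1*(-2364) = (9 - 7)² + 2364 = 2² + 2364 = 4 + 2364 = 2368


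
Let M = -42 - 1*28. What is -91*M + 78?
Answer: 6448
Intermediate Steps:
M = -70 (M = -42 - 28 = -70)
-91*M + 78 = -91*(-70) + 78 = 6370 + 78 = 6448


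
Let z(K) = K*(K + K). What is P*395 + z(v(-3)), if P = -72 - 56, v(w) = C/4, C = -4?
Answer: -50558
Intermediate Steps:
v(w) = -1 (v(w) = -4/4 = -4*¼ = -1)
P = -128
z(K) = 2*K² (z(K) = K*(2*K) = 2*K²)
P*395 + z(v(-3)) = -128*395 + 2*(-1)² = -50560 + 2*1 = -50560 + 2 = -50558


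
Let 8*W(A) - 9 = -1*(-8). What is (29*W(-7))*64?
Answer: 3944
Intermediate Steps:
W(A) = 17/8 (W(A) = 9/8 + (-1*(-8))/8 = 9/8 + (1/8)*8 = 9/8 + 1 = 17/8)
(29*W(-7))*64 = (29*(17/8))*64 = (493/8)*64 = 3944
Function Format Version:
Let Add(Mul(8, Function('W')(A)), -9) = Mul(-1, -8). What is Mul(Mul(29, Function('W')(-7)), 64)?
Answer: 3944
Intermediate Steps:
Function('W')(A) = Rational(17, 8) (Function('W')(A) = Add(Rational(9, 8), Mul(Rational(1, 8), Mul(-1, -8))) = Add(Rational(9, 8), Mul(Rational(1, 8), 8)) = Add(Rational(9, 8), 1) = Rational(17, 8))
Mul(Mul(29, Function('W')(-7)), 64) = Mul(Mul(29, Rational(17, 8)), 64) = Mul(Rational(493, 8), 64) = 3944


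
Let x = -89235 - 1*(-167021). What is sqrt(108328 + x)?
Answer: sqrt(186114) ≈ 431.41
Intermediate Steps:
x = 77786 (x = -89235 + 167021 = 77786)
sqrt(108328 + x) = sqrt(108328 + 77786) = sqrt(186114)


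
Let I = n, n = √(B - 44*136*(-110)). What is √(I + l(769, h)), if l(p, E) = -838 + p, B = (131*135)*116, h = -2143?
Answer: √(-69 + 70*√553) ≈ 39.713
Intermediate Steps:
B = 2051460 (B = 17685*116 = 2051460)
n = 70*√553 (n = √(2051460 - 44*136*(-110)) = √(2051460 - 5984*(-110)) = √(2051460 + 658240) = √2709700 = 70*√553 ≈ 1646.1)
I = 70*√553 ≈ 1646.1
√(I + l(769, h)) = √(70*√553 + (-838 + 769)) = √(70*√553 - 69) = √(-69 + 70*√553)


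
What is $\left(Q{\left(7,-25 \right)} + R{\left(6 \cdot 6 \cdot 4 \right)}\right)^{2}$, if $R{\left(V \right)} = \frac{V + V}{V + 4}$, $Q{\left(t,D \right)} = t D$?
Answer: $\frac{40998409}{1369} \approx 29948.0$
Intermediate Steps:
$Q{\left(t,D \right)} = D t$
$R{\left(V \right)} = \frac{2 V}{4 + V}$
$\left(Q{\left(7,-25 \right)} + R{\left(6 \cdot 6 \cdot 4 \right)}\right)^{2} = \left(\left(-25\right) 7 + \frac{2 \cdot 6 \cdot 6 \cdot 4}{4 + 6 \cdot 6 \cdot 4}\right)^{2} = \left(-175 + \frac{2 \cdot 36 \cdot 4}{4 + 36 \cdot 4}\right)^{2} = \left(-175 + 2 \cdot 144 \frac{1}{4 + 144}\right)^{2} = \left(-175 + 2 \cdot 144 \cdot \frac{1}{148}\right)^{2} = \left(-175 + \frac{72}{37}\right)^{2} = \left(- \frac{6403}{37}\right)^{2} = \frac{40998409}{1369}$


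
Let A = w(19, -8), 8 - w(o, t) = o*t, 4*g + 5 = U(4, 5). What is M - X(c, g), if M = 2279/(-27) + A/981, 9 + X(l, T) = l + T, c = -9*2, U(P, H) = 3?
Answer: -333997/5886 ≈ -56.744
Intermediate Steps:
g = -½ (g = -5/4 + (¼)*3 = -5/4 + ¾ = -½ ≈ -0.50000)
w(o, t) = 8 - o*t
c = -18
A = 160 (A = 8 - 1*19*(-8) = 8 + 152 = 160)
X(l, T) = -9 + T + l (X(l, T) = -9 + (l + T) = -9 + (T + l) = -9 + T + l)
M = -247931/2943 (M = 2279/(-27) + 160/981 = 2279*(-1/27) + 160*(1/981) = -2279/27 + 160/981 = -247931/2943 ≈ -84.244)
M - X(c, g) = -247931/2943 - (-9 - ½ - 18) = -247931/2943 - 1*(-55/2) = -247931/2943 + 55/2 = -333997/5886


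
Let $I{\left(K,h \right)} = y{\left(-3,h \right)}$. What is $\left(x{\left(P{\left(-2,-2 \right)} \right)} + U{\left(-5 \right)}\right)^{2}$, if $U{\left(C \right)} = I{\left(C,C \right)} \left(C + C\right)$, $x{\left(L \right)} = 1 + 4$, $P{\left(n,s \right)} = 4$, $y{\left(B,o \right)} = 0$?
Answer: $25$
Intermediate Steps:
$I{\left(K,h \right)} = 0$
$x{\left(L \right)} = 5$
$U{\left(C \right)} = 0$ ($U{\left(C \right)} = 0 \left(C + C\right) = 0 \cdot 2 C = 0$)
$\left(x{\left(P{\left(-2,-2 \right)} \right)} + U{\left(-5 \right)}\right)^{2} = \left(5 + 0\right)^{2} = 5^{2} = 25$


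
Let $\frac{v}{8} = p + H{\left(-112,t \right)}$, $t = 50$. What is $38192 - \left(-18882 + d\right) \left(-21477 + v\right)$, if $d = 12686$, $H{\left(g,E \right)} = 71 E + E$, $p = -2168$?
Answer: $-62051924$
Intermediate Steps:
$H{\left(g,E \right)} = 72 E$
$v = 11456$ ($v = 8 \left(-2168 + 72 \cdot 50\right) = 8 \left(-2168 + 3600\right) = 8 \cdot 1432 = 11456$)
$38192 - \left(-18882 + d\right) \left(-21477 + v\right) = 38192 - \left(-18882 + 12686\right) \left(-21477 + 11456\right) = 38192 - \left(-6196\right) \left(-10021\right) = 38192 - 62090116 = -62051924$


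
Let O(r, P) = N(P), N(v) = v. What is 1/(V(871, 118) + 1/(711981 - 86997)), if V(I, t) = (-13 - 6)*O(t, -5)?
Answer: 624984/59373481 ≈ 0.010526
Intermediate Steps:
O(r, P) = P
V(I, t) = 95 (V(I, t) = (-13 - 6)*(-5) = -19*(-5) = 95)
1/(V(871, 118) + 1/(711981 - 86997)) = 1/(95 + 1/(711981 - 86997)) = 1/(95 + 1/624984) = 1/(59373481/624984) = 624984/59373481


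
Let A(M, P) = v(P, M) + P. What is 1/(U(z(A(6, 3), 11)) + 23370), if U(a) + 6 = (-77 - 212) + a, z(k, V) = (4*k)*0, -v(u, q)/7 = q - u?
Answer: 1/23075 ≈ 4.3337e-5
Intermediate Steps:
v(u, q) = -7*q + 7*u (v(u, q) = -7*(q - u) = -7*q + 7*u)
A(M, P) = -7*M + 8*P (A(M, P) = (-7*M + 7*P) + P = -7*M + 8*P)
z(k, V) = 0
U(a) = -295 + a (U(a) = -6 + ((-77 - 212) + a) = -6 + (-289 + a) = -295 + a)
1/(U(z(A(6, 3), 11)) + 23370) = 1/((-295 + 0) + 23370) = 1/(-295 + 23370) = 1/23075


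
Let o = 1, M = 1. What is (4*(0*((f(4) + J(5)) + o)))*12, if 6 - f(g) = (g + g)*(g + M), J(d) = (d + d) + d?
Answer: 0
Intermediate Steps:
J(d) = 3*d (J(d) = 2*d + d = 3*d)
f(g) = 6 - 2*g*(1 + g) (f(g) = 6 - (g + g)*(g + 1) = 6 - 2*g*(1 + g))
(4*(0*((f(4) + J(5)) + o)))*12 = (4*(0*(((6 - 2*4 - 2*4²) + 3*5) + 1)))*12 = (4*(0*(((6 - 8 - 2*16) + 15) + 1)))*12 = (4*(0*(((6 - 8 - 32) + 15) + 1)))*12 = (4*(0*((-34 + 15) + 1)))*12 = (4*(0*(-19 + 1)))*12 = (4*(0*(-18)))*12 = (4*0)*12 = 0*12 = 0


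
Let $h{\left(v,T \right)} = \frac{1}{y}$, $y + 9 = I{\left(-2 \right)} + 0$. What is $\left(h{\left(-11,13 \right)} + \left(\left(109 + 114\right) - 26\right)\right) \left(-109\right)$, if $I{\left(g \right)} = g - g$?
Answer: $- \frac{193148}{9} \approx -21461.0$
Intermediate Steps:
$I{\left(g \right)} = 0$
$y = -9$ ($y = -9 + \left(0 + 0\right) = -9 + 0 = -9$)
$h{\left(v,T \right)} = - \frac{1}{9}$ ($h{\left(v,T \right)} = \frac{1}{-9} = - \frac{1}{9}$)
$\left(h{\left(-11,13 \right)} + \left(\left(109 + 114\right) - 26\right)\right) \left(-109\right) = \left(- \frac{1}{9} + \left(\left(109 + 114\right) - 26\right)\right) \left(-109\right) = \left(- \frac{1}{9} + \left(223 - 26\right)\right) \left(-109\right) = \left(- \frac{1}{9} + 197\right) \left(-109\right) = \frac{1772}{9} \left(-109\right) = - \frac{193148}{9}$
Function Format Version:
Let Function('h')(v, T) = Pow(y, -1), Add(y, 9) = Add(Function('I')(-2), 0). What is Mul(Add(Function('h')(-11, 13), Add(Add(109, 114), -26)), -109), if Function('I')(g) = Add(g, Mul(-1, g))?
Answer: Rational(-193148, 9) ≈ -21461.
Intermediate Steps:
Function('I')(g) = 0
y = -9 (y = Add(-9, Add(0, 0)) = Add(-9, 0) = -9)
Function('h')(v, T) = Rational(-1, 9) (Function('h')(v, T) = Pow(-9, -1) = Rational(-1, 9))
Mul(Add(Function('h')(-11, 13), Add(Add(109, 114), -26)), -109) = Mul(Add(Rational(-1, 9), Add(Add(109, 114), -26)), -109) = Mul(Add(Rational(-1, 9), Add(223, -26)), -109) = Mul(Add(Rational(-1, 9), 197), -109) = Mul(Rational(1772, 9), -109) = Rational(-193148, 9)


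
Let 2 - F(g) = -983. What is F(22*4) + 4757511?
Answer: 4758496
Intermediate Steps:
F(g) = 985 (F(g) = 2 - 1*(-983) = 2 + 983 = 985)
F(22*4) + 4757511 = 985 + 4757511 = 4758496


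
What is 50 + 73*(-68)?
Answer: -4914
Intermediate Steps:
50 + 73*(-68) = 50 - 4964 = -4914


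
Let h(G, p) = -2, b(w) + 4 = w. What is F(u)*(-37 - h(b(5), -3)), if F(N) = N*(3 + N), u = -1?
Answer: 70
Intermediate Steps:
b(w) = -4 + w
F(u)*(-37 - h(b(5), -3)) = (-(3 - 1))*(-37 - 1*(-2)) = (-1*2)*(-37 + 2) = -2*(-35) = 70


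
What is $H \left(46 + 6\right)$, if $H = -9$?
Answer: $-468$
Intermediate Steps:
$H \left(46 + 6\right) = - 9 \left(46 + 6\right) = \left(-9\right) 52 = -468$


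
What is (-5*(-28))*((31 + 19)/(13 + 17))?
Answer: 700/3 ≈ 233.33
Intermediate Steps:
(-5*(-28))*((31 + 19)/(13 + 17)) = 140*(50/30) = 140*(50*(1/30)) = 140*(5/3) = 700/3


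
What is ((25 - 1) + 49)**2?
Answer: 5329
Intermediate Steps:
((25 - 1) + 49)**2 = (24 + 49)**2 = 73**2 = 5329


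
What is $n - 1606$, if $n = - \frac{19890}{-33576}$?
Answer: $- \frac{8983861}{5596} \approx -1605.4$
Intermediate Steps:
$n = \frac{3315}{5596}$ ($n = \left(-19890\right) \left(- \frac{1}{33576}\right) = \frac{3315}{5596} \approx 0.59239$)
$n - 1606 = \frac{3315}{5596} - 1606 = - \frac{8983861}{5596}$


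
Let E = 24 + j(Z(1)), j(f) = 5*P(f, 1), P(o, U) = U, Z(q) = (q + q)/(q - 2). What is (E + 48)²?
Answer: 5929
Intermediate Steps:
Z(q) = 2*q/(-2 + q) (Z(q) = (2*q)/(-2 + q) = 2*q/(-2 + q))
j(f) = 5 (j(f) = 5*1 = 5)
E = 29 (E = 24 + 5 = 29)
(E + 48)² = (29 + 48)² = 77² = 5929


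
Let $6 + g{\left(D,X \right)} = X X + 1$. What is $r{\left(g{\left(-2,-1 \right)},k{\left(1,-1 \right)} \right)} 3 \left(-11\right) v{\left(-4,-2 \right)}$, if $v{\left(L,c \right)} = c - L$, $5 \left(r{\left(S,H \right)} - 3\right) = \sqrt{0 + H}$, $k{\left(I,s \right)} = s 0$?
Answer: $-198$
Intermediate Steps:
$k{\left(I,s \right)} = 0$
$g{\left(D,X \right)} = -5 + X^{2}$ ($g{\left(D,X \right)} = -6 + \left(X X + 1\right) = -6 + \left(X^{2} + 1\right) = -6 + \left(1 + X^{2}\right) = -5 + X^{2}$)
$r{\left(S,H \right)} = 3 + \frac{\sqrt{H}}{5}$ ($r{\left(S,H \right)} = 3 + \frac{\sqrt{0 + H}}{5} = 3 + \frac{\sqrt{H}}{5}$)
$r{\left(g{\left(-2,-1 \right)},k{\left(1,-1 \right)} \right)} 3 \left(-11\right) v{\left(-4,-2 \right)} = \left(3 + \frac{\sqrt{0}}{5}\right) 3 \left(-11\right) \left(-2 - -4\right) = \left(3 + \frac{1}{5} \cdot 0\right) \left(-33\right) \left(-2 + 4\right) = \left(3 + 0\right) \left(-33\right) 2 = 3 \left(-33\right) 2 = \left(-99\right) 2 = -198$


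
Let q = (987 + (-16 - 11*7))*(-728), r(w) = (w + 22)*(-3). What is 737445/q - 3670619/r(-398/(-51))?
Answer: 211516334733/5152420 ≈ 41052.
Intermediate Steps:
r(w) = -66 - 3*w (r(w) = (22 + w)*(-3) = -66 - 3*w)
q = -650832 (q = (987 + (-16 - 77))*(-728) = (987 - 93)*(-728) = 894*(-728) = -650832)
737445/q - 3670619/r(-398/(-51)) = 737445/(-650832) - 3670619/(-66 - (-1194)/(-51)) = 737445*(-1/650832) - 3670619/(-66 - (-1194)*(-1)/51) = -245815/216944 - 3670619/(-66 - 3*398/51) = -245815/216944 - 3670619/(-66 - 398/17) = -245815/216944 - 3670619/(-1520/17) = -245815/216944 - 3670619*(-17/1520) = -245815/216944 + 62400523/1520 = 211516334733/5152420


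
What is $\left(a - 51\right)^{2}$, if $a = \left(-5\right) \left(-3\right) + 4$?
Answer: $1024$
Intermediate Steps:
$a = 19$ ($a = 15 + 4 = 19$)
$\left(a - 51\right)^{2} = \left(19 - 51\right)^{2} = \left(-32\right)^{2} = 1024$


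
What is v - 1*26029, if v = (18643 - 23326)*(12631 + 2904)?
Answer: -72776434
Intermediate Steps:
v = -72750405 (v = -4683*15535 = -72750405)
v - 1*26029 = -72750405 - 1*26029 = -72750405 - 26029 = -72776434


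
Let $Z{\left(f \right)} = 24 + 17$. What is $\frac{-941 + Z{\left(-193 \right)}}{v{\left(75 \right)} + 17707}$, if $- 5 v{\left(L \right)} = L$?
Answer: $- \frac{225}{4423} \approx -0.05087$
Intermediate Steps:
$Z{\left(f \right)} = 41$
$v{\left(L \right)} = - \frac{L}{5}$
$\frac{-941 + Z{\left(-193 \right)}}{v{\left(75 \right)} + 17707} = \frac{-941 + 41}{\left(- \frac{1}{5}\right) 75 + 17707} = - \frac{900}{-15 + 17707} = - \frac{900}{17692} = \left(-900\right) \frac{1}{17692} = - \frac{225}{4423}$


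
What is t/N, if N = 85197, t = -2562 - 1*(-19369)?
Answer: 2401/12171 ≈ 0.19727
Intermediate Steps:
t = 16807 (t = -2562 + 19369 = 16807)
t/N = 16807/85197 = 16807*(1/85197) = 2401/12171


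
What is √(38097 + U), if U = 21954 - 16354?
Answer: √43697 ≈ 209.04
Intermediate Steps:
U = 5600
√(38097 + U) = √(38097 + 5600) = √43697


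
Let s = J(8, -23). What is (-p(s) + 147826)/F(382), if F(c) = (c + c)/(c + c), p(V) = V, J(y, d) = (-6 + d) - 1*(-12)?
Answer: 147843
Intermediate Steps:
J(y, d) = 6 + d (J(y, d) = (-6 + d) + 12 = 6 + d)
s = -17 (s = 6 - 23 = -17)
F(c) = 1 (F(c) = (2*c)/((2*c)) = (2*c)*(1/(2*c)) = 1)
(-p(s) + 147826)/F(382) = (-1*(-17) + 147826)/1 = (17 + 147826)*1 = 147843*1 = 147843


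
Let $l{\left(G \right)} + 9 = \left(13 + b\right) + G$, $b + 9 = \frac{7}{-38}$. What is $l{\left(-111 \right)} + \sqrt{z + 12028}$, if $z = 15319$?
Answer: $- \frac{4415}{38} + \sqrt{27347} \approx 49.185$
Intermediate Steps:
$b = - \frac{349}{38}$ ($b = -9 + \frac{7}{-38} = -9 + 7 \left(- \frac{1}{38}\right) = -9 - \frac{7}{38} = - \frac{349}{38} \approx -9.1842$)
$l{\left(G \right)} = - \frac{197}{38} + G$ ($l{\left(G \right)} = -9 + \left(\left(13 - \frac{349}{38}\right) + G\right) = -9 + \left(\frac{145}{38} + G\right) = - \frac{197}{38} + G$)
$l{\left(-111 \right)} + \sqrt{z + 12028} = \left(- \frac{197}{38} - 111\right) + \sqrt{15319 + 12028} = - \frac{4415}{38} + \sqrt{27347}$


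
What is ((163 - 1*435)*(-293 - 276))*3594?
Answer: 556236192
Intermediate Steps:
((163 - 1*435)*(-293 - 276))*3594 = ((163 - 435)*(-569))*3594 = -272*(-569)*3594 = 154768*3594 = 556236192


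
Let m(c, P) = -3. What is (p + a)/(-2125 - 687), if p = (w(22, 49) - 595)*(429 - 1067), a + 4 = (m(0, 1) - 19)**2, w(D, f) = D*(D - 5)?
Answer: -70739/1406 ≈ -50.312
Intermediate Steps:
w(D, f) = D*(-5 + D)
a = 480 (a = -4 + (-3 - 19)**2 = -4 + (-22)**2 = -4 + 484 = 480)
p = 140998 (p = (22*(-5 + 22) - 595)*(429 - 1067) = (22*17 - 595)*(-638) = (374 - 595)*(-638) = -221*(-638) = 140998)
(p + a)/(-2125 - 687) = (140998 + 480)/(-2125 - 687) = 141478/(-2812) = 141478*(-1/2812) = -70739/1406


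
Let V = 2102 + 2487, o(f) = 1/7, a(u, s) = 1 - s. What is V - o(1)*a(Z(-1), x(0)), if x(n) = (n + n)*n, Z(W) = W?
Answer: 32122/7 ≈ 4588.9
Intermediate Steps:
x(n) = 2*n² (x(n) = (2*n)*n = 2*n²)
o(f) = ⅐
V = 4589
V - o(1)*a(Z(-1), x(0)) = 4589 - (1 - 2*0²)/7 = 4589 - (1 - 2*0)/7 = 4589 - (1 - 1*0)/7 = 4589 - (1 + 0)/7 = 4589 - 1/7 = 4589 - 1*⅐ = 4589 - ⅐ = 32122/7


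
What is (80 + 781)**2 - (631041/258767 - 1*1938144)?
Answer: 693356488614/258767 ≈ 2.6795e+6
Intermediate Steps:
(80 + 781)**2 - (631041/258767 - 1*1938144) = 861**2 - (631041*(1/258767) - 1938144) = 741321 - (631041/258767 - 1938144) = 741321 - 1*(-501527077407/258767) = 741321 + 501527077407/258767 = 693356488614/258767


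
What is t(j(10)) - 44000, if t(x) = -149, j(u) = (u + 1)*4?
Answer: -44149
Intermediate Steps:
j(u) = 4 + 4*u (j(u) = (1 + u)*4 = 4 + 4*u)
t(j(10)) - 44000 = -149 - 44000 = -44149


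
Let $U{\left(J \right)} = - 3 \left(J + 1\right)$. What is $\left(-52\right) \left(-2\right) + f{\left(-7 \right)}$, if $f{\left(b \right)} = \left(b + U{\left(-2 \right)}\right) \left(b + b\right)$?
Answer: $160$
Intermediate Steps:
$U{\left(J \right)} = -3 - 3 J$ ($U{\left(J \right)} = - 3 \left(1 + J\right) = -3 - 3 J$)
$f{\left(b \right)} = 2 b \left(3 + b\right)$ ($f{\left(b \right)} = \left(b - -3\right) \left(b + b\right) = \left(b + \left(-3 + 6\right)\right) 2 b = \left(b + 3\right) 2 b = \left(3 + b\right) 2 b = 2 b \left(3 + b\right)$)
$\left(-52\right) \left(-2\right) + f{\left(-7 \right)} = \left(-52\right) \left(-2\right) + 2 \left(-7\right) \left(3 - 7\right) = 104 + 2 \left(-7\right) \left(-4\right) = 104 + 56 = 160$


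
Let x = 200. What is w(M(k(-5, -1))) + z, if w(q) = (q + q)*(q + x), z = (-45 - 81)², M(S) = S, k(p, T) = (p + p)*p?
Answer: 40876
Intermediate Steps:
k(p, T) = 2*p² (k(p, T) = (2*p)*p = 2*p²)
z = 15876 (z = (-126)² = 15876)
w(q) = 2*q*(200 + q) (w(q) = (q + q)*(q + 200) = (2*q)*(200 + q) = 2*q*(200 + q))
w(M(k(-5, -1))) + z = 2*(2*(-5)²)*(200 + 2*(-5)²) + 15876 = 2*(2*25)*(200 + 2*25) + 15876 = 2*50*(200 + 50) + 15876 = 2*50*250 + 15876 = 25000 + 15876 = 40876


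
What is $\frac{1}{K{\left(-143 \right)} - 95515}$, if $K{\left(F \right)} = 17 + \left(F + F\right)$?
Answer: $- \frac{1}{95784} \approx -1.044 \cdot 10^{-5}$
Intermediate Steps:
$K{\left(F \right)} = 17 + 2 F$
$\frac{1}{K{\left(-143 \right)} - 95515} = \frac{1}{\left(17 + 2 \left(-143\right)\right) - 95515} = \frac{1}{\left(17 - 286\right) - 95515} = \frac{1}{-269 - 95515} = \frac{1}{-95784} = - \frac{1}{95784}$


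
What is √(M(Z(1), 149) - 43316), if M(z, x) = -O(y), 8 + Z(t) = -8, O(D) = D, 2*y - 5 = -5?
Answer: 14*I*√221 ≈ 208.13*I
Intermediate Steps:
y = 0 (y = 5/2 + (½)*(-5) = 5/2 - 5/2 = 0)
Z(t) = -16 (Z(t) = -8 - 8 = -16)
M(z, x) = 0 (M(z, x) = -1*0 = 0)
√(M(Z(1), 149) - 43316) = √(0 - 43316) = √(-43316) = 14*I*√221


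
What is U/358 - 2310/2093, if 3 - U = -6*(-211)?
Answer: -495777/107042 ≈ -4.6316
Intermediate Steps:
U = -1263 (U = 3 - (-6)*(-211) = 3 - 1*1266 = 3 - 1266 = -1263)
U/358 - 2310/2093 = -1263/358 - 2310/2093 = -1263*1/358 - 2310*1/2093 = -1263/358 - 330/299 = -495777/107042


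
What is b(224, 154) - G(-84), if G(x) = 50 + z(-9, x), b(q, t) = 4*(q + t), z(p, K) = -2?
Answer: 1464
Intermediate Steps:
b(q, t) = 4*q + 4*t
G(x) = 48 (G(x) = 50 - 2 = 48)
b(224, 154) - G(-84) = (4*224 + 4*154) - 1*48 = (896 + 616) - 48 = 1512 - 48 = 1464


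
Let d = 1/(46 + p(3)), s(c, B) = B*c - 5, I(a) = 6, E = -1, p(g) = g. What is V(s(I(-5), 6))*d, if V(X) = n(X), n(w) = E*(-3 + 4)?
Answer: -1/49 ≈ -0.020408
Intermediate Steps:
n(w) = -1 (n(w) = -(-3 + 4) = -1*1 = -1)
s(c, B) = -5 + B*c
d = 1/49 (d = 1/(46 + 3) = 1/49 ≈ 0.020408)
V(X) = -1
V(s(I(-5), 6))*d = -1*1/49 = -1/49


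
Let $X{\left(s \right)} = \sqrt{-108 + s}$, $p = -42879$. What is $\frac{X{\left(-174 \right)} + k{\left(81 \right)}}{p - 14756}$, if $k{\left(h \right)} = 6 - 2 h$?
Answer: $\frac{156}{57635} - \frac{i \sqrt{282}}{57635} \approx 0.0027067 - 0.00029137 i$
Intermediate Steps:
$\frac{X{\left(-174 \right)} + k{\left(81 \right)}}{p - 14756} = \frac{\sqrt{-108 - 174} + \left(6 - 162\right)}{-42879 - 14756} = \frac{\sqrt{-282} + \left(6 - 162\right)}{-57635} = \left(i \sqrt{282} - 156\right) \left(- \frac{1}{57635}\right) = \left(-156 + i \sqrt{282}\right) \left(- \frac{1}{57635}\right) = \frac{156}{57635} - \frac{i \sqrt{282}}{57635}$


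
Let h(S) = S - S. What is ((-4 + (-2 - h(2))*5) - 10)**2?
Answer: 576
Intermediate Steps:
h(S) = 0
((-4 + (-2 - h(2))*5) - 10)**2 = ((-4 + (-2 - 1*0)*5) - 10)**2 = ((-4 + (-2 + 0)*5) - 10)**2 = ((-4 - 2*5) - 10)**2 = ((-4 - 10) - 10)**2 = (-14 - 10)**2 = (-24)**2 = 576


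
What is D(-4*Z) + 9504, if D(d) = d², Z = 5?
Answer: 9904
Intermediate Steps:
D(-4*Z) + 9504 = (-4*5)² + 9504 = (-20)² + 9504 = 400 + 9504 = 9904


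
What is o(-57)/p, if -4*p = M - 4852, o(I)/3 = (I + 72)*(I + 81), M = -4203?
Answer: 864/1811 ≈ 0.47708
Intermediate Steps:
o(I) = 3*(72 + I)*(81 + I) (o(I) = 3*((I + 72)*(I + 81)) = 3*((72 + I)*(81 + I)) = 3*(72 + I)*(81 + I))
p = 9055/4 (p = -(-4203 - 4852)/4 = -¼*(-9055) = 9055/4 ≈ 2263.8)
o(-57)/p = (17496 + 3*(-57)² + 459*(-57))/(9055/4) = (17496 + 3*3249 - 26163)*(4/9055) = (17496 + 9747 - 26163)*(4/9055) = 1080*(4/9055) = 864/1811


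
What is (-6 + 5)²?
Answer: 1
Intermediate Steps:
(-6 + 5)² = (-1)² = 1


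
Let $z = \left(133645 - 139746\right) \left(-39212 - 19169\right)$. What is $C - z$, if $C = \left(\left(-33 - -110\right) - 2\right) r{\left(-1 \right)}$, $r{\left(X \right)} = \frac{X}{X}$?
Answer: $-356182406$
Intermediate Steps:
$r{\left(X \right)} = 1$
$C = 75$ ($C = \left(\left(-33 - -110\right) - 2\right) 1 = \left(\left(-33 + 110\right) - 2\right) 1 = \left(77 - 2\right) 1 = 75 \cdot 1 = 75$)
$z = 356182481$ ($z = \left(-6101\right) \left(-58381\right) = 356182481$)
$C - z = 75 - 356182481 = -356182406$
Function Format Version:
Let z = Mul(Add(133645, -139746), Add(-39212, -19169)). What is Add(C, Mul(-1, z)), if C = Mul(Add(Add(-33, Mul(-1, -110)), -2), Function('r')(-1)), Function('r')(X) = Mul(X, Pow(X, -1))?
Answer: -356182406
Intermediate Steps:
Function('r')(X) = 1
C = 75 (C = Mul(Add(Add(-33, Mul(-1, -110)), -2), 1) = Mul(Add(Add(-33, 110), -2), 1) = Mul(Add(77, -2), 1) = Mul(75, 1) = 75)
z = 356182481 (z = Mul(-6101, -58381) = 356182481)
Add(C, Mul(-1, z)) = Add(75, Mul(-1, 356182481)) = Add(75, -356182481) = -356182406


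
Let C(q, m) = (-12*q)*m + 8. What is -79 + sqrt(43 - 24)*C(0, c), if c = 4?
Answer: -79 + 8*sqrt(19) ≈ -44.129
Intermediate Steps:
C(q, m) = 8 - 12*m*q (C(q, m) = -12*m*q + 8 = 8 - 12*m*q)
-79 + sqrt(43 - 24)*C(0, c) = -79 + sqrt(43 - 24)*(8 - 12*4*0) = -79 + sqrt(19)*(8 + 0) = -79 + sqrt(19)*8 = -79 + 8*sqrt(19)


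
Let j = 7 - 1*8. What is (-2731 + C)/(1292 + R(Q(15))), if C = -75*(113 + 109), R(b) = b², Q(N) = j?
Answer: -19381/1293 ≈ -14.989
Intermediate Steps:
j = -1 (j = 7 - 8 = -1)
Q(N) = -1
C = -16650 (C = -75*222 = -16650)
(-2731 + C)/(1292 + R(Q(15))) = (-2731 - 16650)/(1292 + (-1)²) = -19381/(1292 + 1) = -19381/1293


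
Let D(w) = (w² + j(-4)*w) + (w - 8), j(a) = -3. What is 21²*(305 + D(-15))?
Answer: 243432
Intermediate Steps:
D(w) = -8 + w² - 2*w (D(w) = (w² - 3*w) + (w - 8) = (w² - 3*w) + (-8 + w) = -8 + w² - 2*w)
21²*(305 + D(-15)) = 21²*(305 + (-8 + (-15)² - 2*(-15))) = 441*(305 + (-8 + 225 + 30)) = 441*(305 + 247) = 441*552 = 243432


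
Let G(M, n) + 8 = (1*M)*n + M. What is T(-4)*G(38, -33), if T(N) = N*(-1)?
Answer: -4896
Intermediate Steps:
G(M, n) = -8 + M + M*n (G(M, n) = -8 + ((1*M)*n + M) = -8 + (M*n + M) = -8 + (M + M*n) = -8 + M + M*n)
T(N) = -N
T(-4)*G(38, -33) = (-1*(-4))*(-8 + 38 + 38*(-33)) = 4*(-8 + 38 - 1254) = 4*(-1224) = -4896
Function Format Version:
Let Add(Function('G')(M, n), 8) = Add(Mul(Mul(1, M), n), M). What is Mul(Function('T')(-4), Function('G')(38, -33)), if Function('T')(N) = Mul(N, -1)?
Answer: -4896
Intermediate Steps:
Function('G')(M, n) = Add(-8, M, Mul(M, n)) (Function('G')(M, n) = Add(-8, Add(Mul(Mul(1, M), n), M)) = Add(-8, Add(Mul(M, n), M)) = Add(-8, Add(M, Mul(M, n))) = Add(-8, M, Mul(M, n)))
Function('T')(N) = Mul(-1, N)
Mul(Function('T')(-4), Function('G')(38, -33)) = Mul(Mul(-1, -4), Add(-8, 38, Mul(38, -33))) = Mul(4, Add(-8, 38, -1254)) = Mul(4, -1224) = -4896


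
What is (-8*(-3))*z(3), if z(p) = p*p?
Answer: 216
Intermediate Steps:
z(p) = p²
(-8*(-3))*z(3) = -8*(-3)*3² = 24*9 = 216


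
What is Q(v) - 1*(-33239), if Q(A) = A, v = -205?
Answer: 33034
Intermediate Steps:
Q(v) - 1*(-33239) = -205 - 1*(-33239) = -205 + 33239 = 33034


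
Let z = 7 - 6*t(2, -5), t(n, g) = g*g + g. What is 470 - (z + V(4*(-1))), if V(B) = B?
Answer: 587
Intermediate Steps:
t(n, g) = g + g² (t(n, g) = g² + g = g + g²)
z = -113 (z = 7 - (-30)*(1 - 5) = 7 - (-30)*(-4) = 7 - 6*20 = 7 - 120 = -113)
470 - (z + V(4*(-1))) = 470 - (-113 + 4*(-1)) = 470 - (-113 - 4) = 470 - 1*(-117) = 470 + 117 = 587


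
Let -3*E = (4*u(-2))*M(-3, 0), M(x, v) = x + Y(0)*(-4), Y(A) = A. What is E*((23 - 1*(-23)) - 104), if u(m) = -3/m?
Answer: -348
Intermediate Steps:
M(x, v) = x (M(x, v) = x + 0*(-4) = x + 0 = x)
E = 6 (E = -4*(-3/(-2))*(-3)/3 = -4*(-3*(-½))*(-3)/3 = -4*(3/2)*(-3)/3 = -2*(-3) = -⅓*(-18) = 6)
E*((23 - 1*(-23)) - 104) = 6*((23 - 1*(-23)) - 104) = 6*((23 + 23) - 104) = 6*(46 - 104) = 6*(-58) = -348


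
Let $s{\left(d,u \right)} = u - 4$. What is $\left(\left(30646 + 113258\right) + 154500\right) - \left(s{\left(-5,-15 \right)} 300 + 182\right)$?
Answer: $303922$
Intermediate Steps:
$s{\left(d,u \right)} = -4 + u$ ($s{\left(d,u \right)} = u - 4 = -4 + u$)
$\left(\left(30646 + 113258\right) + 154500\right) - \left(s{\left(-5,-15 \right)} 300 + 182\right) = \left(\left(30646 + 113258\right) + 154500\right) - \left(\left(-4 - 15\right) 300 + 182\right) = \left(143904 + 154500\right) - \left(\left(-19\right) 300 + 182\right) = 298404 - \left(-5700 + 182\right) = 298404 - -5518 = 298404 + 5518 = 303922$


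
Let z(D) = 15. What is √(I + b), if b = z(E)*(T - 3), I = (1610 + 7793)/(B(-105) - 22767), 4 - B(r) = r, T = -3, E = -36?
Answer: I*√46417699934/22658 ≈ 9.5087*I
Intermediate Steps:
B(r) = 4 - r
I = -9403/22658 (I = (1610 + 7793)/((4 - 1*(-105)) - 22767) = 9403/((4 + 105) - 22767) = 9403/(109 - 22767) = 9403/(-22658) = 9403*(-1/22658) = -9403/22658 ≈ -0.41500)
b = -90 (b = 15*(-3 - 3) = 15*(-6) = -90)
√(I + b) = √(-9403/22658 - 90) = √(-2048623/22658) = I*√46417699934/22658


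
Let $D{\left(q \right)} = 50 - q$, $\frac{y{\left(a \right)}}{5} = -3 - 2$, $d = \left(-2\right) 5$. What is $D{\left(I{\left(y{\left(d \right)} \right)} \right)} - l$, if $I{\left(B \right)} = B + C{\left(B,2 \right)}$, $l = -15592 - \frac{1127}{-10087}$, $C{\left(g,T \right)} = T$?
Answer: $\frac{22573104}{1441} \approx 15665.0$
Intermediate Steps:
$d = -10$
$y{\left(a \right)} = -25$ ($y{\left(a \right)} = 5 \left(-3 - 2\right) = 5 \left(-5\right) = -25$)
$l = - \frac{22467911}{1441}$ ($l = -15592 - - \frac{161}{1441} = -15592 + \frac{161}{1441} = - \frac{22467911}{1441} \approx -15592.0$)
$I{\left(B \right)} = 2 + B$ ($I{\left(B \right)} = B + 2 = 2 + B$)
$D{\left(I{\left(y{\left(d \right)} \right)} \right)} - l = \left(50 - \left(2 - 25\right)\right) - - \frac{22467911}{1441} = \left(50 - -23\right) + \frac{22467911}{1441} = \left(50 + 23\right) + \frac{22467911}{1441} = 73 + \frac{22467911}{1441} = \frac{22573104}{1441}$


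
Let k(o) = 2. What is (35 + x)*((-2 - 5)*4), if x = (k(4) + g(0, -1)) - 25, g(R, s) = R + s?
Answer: -308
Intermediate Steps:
x = -24 (x = (2 + (0 - 1)) - 25 = (2 - 1) - 25 = 1 - 25 = -24)
(35 + x)*((-2 - 5)*4) = (35 - 24)*((-2 - 5)*4) = 11*(-7*4) = 11*(-28) = -308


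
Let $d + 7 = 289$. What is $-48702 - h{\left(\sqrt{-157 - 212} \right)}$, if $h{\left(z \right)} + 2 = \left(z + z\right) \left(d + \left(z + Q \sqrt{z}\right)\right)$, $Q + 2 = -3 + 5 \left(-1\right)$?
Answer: $-47962 - 1692 i \sqrt{41} + 60 \left(-41\right)^{\frac{3}{4}} \sqrt{3} \approx -49153.0 - 9643.4 i$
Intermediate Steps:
$d = 282$ ($d = -7 + 289 = 282$)
$Q = -10$ ($Q = -2 + \left(-3 + 5 \left(-1\right)\right) = -2 - 8 = -10$)
$h{\left(z \right)} = -2 + 2 z \left(282 + z - 10 \sqrt{z}\right)$ ($h{\left(z \right)} = -2 + \left(z + z\right) \left(282 - \left(- z + 10 \sqrt{z}\right)\right) = -2 + 2 z \left(282 + z - 10 \sqrt{z}\right)$)
$-48702 - h{\left(\sqrt{-157 - 212} \right)} = -48702 - \left(-2 - 20 \left(\sqrt{-157 - 212}\right)^{\frac{3}{2}} + 2 \left(\sqrt{-157 - 212}\right)^{2} + 564 \sqrt{-157 - 212}\right) = -48702 - \left(-2 - 20 \left(\sqrt{-369}\right)^{\frac{3}{2}} + 2 \left(\sqrt{-369}\right)^{2} + 564 \sqrt{-369}\right) = -48702 - \left(-2 - 20 \left(3 i \sqrt{41}\right)^{\frac{3}{2}} + 2 \left(3 i \sqrt{41}\right)^{2} + 564 \cdot 3 i \sqrt{41}\right) = -48702 - \left(-2 - 20 \cdot 3 \sqrt{3} \cdot 41^{\frac{3}{4}} i^{\frac{3}{2}} + 2 \left(-369\right) + 1692 i \sqrt{41}\right) = -48702 - \left(-2 - 60 \sqrt{3} \cdot 41^{\frac{3}{4}} i^{\frac{3}{2}} - 738 + 1692 i \sqrt{41}\right) = -48702 - \left(-740 + 1692 i \sqrt{41} - 60 \sqrt{3} \cdot 41^{\frac{3}{4}} i^{\frac{3}{2}}\right) = -48702 + \left(740 - 1692 i \sqrt{41} + 60 \sqrt{3} \cdot 41^{\frac{3}{4}} i^{\frac{3}{2}}\right) = -47962 - 1692 i \sqrt{41} + 60 \sqrt{3} \cdot 41^{\frac{3}{4}} i^{\frac{3}{2}}$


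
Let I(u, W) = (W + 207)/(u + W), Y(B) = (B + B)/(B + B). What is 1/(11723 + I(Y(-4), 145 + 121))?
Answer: 267/3130514 ≈ 8.5289e-5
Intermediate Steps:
Y(B) = 1 (Y(B) = (2*B)/((2*B)) = (2*B)*(1/(2*B)) = 1)
I(u, W) = (207 + W)/(W + u)
1/(11723 + I(Y(-4), 145 + 121)) = 1/(11723 + (207 + (145 + 121))/((145 + 121) + 1)) = 1/(11723 + (207 + 266)/(266 + 1)) = 1/(11723 + 473/267) = 1/(3130514/267) = 267/3130514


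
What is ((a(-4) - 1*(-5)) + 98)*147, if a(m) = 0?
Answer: 15141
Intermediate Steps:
((a(-4) - 1*(-5)) + 98)*147 = ((0 - 1*(-5)) + 98)*147 = ((0 + 5) + 98)*147 = (5 + 98)*147 = 103*147 = 15141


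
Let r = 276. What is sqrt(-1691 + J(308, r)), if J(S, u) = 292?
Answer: I*sqrt(1399) ≈ 37.403*I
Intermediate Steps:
sqrt(-1691 + J(308, r)) = sqrt(-1691 + 292) = sqrt(-1399) = I*sqrt(1399)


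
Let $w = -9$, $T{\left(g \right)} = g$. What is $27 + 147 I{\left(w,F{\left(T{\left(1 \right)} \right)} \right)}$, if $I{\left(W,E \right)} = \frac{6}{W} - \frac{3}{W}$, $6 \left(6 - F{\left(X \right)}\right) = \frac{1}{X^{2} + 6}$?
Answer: $-22$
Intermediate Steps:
$F{\left(X \right)} = 6 - \frac{1}{6 \left(6 + X^{2}\right)}$ ($F{\left(X \right)} = 6 - \frac{1}{6 \left(X^{2} + 6\right)} = 6 - \frac{1}{6 \left(6 + X^{2}\right)}$)
$I{\left(W,E \right)} = \frac{3}{W}$
$27 + 147 I{\left(w,F{\left(T{\left(1 \right)} \right)} \right)} = 27 + 147 \frac{3}{-9} = 27 + 147 \cdot 3 \left(- \frac{1}{9}\right) = 27 + 147 \left(- \frac{1}{3}\right) = 27 - 49 = -22$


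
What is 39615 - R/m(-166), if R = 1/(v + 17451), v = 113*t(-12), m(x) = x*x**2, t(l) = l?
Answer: 2916586796563801/73623294120 ≈ 39615.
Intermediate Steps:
m(x) = x**3
v = -1356 (v = 113*(-12) = -1356)
R = 1/16095 (R = 1/(-1356 + 17451) = 1/16095 ≈ 6.2131e-5)
39615 - R/m(-166) = 39615 - 1/(16095*((-166)**3)) = 39615 - 1/(16095*(-4574296)) = 39615 - (-1)/(16095*4574296) = 39615 - 1*(-1/73623294120) = 39615 + 1/73623294120 = 2916586796563801/73623294120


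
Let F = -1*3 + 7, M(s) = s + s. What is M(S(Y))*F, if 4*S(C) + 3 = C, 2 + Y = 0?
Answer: -10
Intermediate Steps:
Y = -2 (Y = -2 + 0 = -2)
S(C) = -3/4 + C/4
M(s) = 2*s
F = 4 (F = -3 + 7 = 4)
M(S(Y))*F = (2*(-3/4 + (1/4)*(-2)))*4 = (2*(-3/4 - 1/2))*4 = (2*(-5/4))*4 = -5/2*4 = -10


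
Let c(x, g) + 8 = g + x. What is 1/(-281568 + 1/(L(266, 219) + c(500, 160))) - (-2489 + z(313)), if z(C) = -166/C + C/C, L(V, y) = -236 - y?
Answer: 43205276942789/17361764135 ≈ 2488.5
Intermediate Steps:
c(x, g) = -8 + g + x (c(x, g) = -8 + (g + x) = -8 + g + x)
z(C) = 1 - 166/C (z(C) = -166/C + 1 = 1 - 166/C)
1/(-281568 + 1/(L(266, 219) + c(500, 160))) - (-2489 + z(313)) = 1/(-281568 + 1/((-236 - 1*219) + (-8 + 160 + 500))) - (-2489 + (-166 + 313)/313) = 1/(-281568 + 1/((-236 - 219) + 652)) - (-2489 + (1/313)*147) = 1/(-281568 + 1/(-455 + 652)) - (-2489 + 147/313) = 1/(-281568 + 1/197) - 1*(-778910/313) = 1/(-281568 + 1/197) + 778910/313 = 1/(-55468895/197) + 778910/313 = -197/55468895 + 778910/313 = 43205276942789/17361764135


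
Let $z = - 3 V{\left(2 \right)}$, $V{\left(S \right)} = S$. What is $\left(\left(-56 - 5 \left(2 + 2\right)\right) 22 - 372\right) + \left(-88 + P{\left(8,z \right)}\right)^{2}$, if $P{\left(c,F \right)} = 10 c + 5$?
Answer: $-2035$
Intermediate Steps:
$z = -6$ ($z = \left(-3\right) 2 = -6$)
$P{\left(c,F \right)} = 5 + 10 c$
$\left(\left(-56 - 5 \left(2 + 2\right)\right) 22 - 372\right) + \left(-88 + P{\left(8,z \right)}\right)^{2} = \left(\left(-56 - 5 \left(2 + 2\right)\right) 22 - 372\right) + \left(-88 + \left(5 + 10 \cdot 8\right)\right)^{2} = \left(\left(-56 - 20\right) 22 - 372\right) + \left(-88 + \left(5 + 80\right)\right)^{2} = \left(\left(-56 - 20\right) 22 - 372\right) + \left(-88 + 85\right)^{2} = \left(\left(-76\right) 22 - 372\right) + \left(-3\right)^{2} = \left(-1672 - 372\right) + 9 = -2044 + 9 = -2035$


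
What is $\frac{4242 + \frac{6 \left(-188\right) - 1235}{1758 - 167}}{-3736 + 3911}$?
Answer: $\frac{6746659}{278425} \approx 24.232$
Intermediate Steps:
$\frac{4242 + \frac{6 \left(-188\right) - 1235}{1758 - 167}}{-3736 + 3911} = \frac{4242 + \frac{-1128 - 1235}{1591}}{175} = \left(4242 - \frac{2363}{1591}\right) \frac{1}{175} = \frac{6746659}{1591} \cdot \frac{1}{175} = \frac{6746659}{278425}$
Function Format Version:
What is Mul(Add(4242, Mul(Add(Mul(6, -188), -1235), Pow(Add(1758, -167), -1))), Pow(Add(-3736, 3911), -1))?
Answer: Rational(6746659, 278425) ≈ 24.232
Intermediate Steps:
Mul(Add(4242, Mul(Add(Mul(6, -188), -1235), Pow(Add(1758, -167), -1))), Pow(Add(-3736, 3911), -1)) = Mul(Add(4242, Mul(Add(-1128, -1235), Pow(1591, -1))), Pow(175, -1)) = Mul(Add(4242, Mul(-2363, Rational(1, 1591))), Rational(1, 175)) = Mul(Add(4242, Rational(-2363, 1591)), Rational(1, 175)) = Mul(Rational(6746659, 1591), Rational(1, 175)) = Rational(6746659, 278425)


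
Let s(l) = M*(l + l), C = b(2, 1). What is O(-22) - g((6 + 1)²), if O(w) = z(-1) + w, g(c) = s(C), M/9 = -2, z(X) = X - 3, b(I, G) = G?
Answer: 10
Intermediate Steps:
z(X) = -3 + X
C = 1
M = -18 (M = 9*(-2) = -18)
s(l) = -36*l (s(l) = -18*(l + l) = -36*l)
g(c) = -36 (g(c) = -36*1 = -36)
O(w) = -4 + w (O(w) = (-3 - 1) + w = -4 + w)
O(-22) - g((6 + 1)²) = (-4 - 22) - 1*(-36) = -26 + 36 = 10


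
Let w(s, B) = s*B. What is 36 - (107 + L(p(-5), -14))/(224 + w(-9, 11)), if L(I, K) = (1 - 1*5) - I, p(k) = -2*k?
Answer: 4407/125 ≈ 35.256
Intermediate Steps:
w(s, B) = B*s
L(I, K) = -4 - I (L(I, K) = (1 - 5) - I = -4 - I)
36 - (107 + L(p(-5), -14))/(224 + w(-9, 11)) = 36 - (107 + (-4 - (-2)*(-5)))/(224 + 11*(-9)) = 36 - (107 + (-4 - 1*10))/(224 - 99) = 36 - (107 + (-4 - 10))/125 = 36 - (107 - 14)/125 = 36 - 93/125 = 4407/125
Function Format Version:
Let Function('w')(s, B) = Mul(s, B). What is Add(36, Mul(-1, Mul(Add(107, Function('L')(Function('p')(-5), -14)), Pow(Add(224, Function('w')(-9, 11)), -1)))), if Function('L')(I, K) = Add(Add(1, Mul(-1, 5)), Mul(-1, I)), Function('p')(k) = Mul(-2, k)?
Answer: Rational(4407, 125) ≈ 35.256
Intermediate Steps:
Function('w')(s, B) = Mul(B, s)
Function('L')(I, K) = Add(-4, Mul(-1, I)) (Function('L')(I, K) = Add(Add(1, -5), Mul(-1, I)) = Add(-4, Mul(-1, I)))
Add(36, Mul(-1, Mul(Add(107, Function('L')(Function('p')(-5), -14)), Pow(Add(224, Function('w')(-9, 11)), -1)))) = Add(36, Mul(-1, Mul(Add(107, Add(-4, Mul(-1, Mul(-2, -5)))), Pow(Add(224, Mul(11, -9)), -1)))) = Add(36, Mul(-1, Mul(Add(107, Add(-4, Mul(-1, 10))), Pow(Add(224, -99), -1)))) = Add(36, Mul(-1, Mul(Add(107, Add(-4, -10)), Pow(125, -1)))) = Add(36, Mul(-1, Mul(Add(107, -14), Rational(1, 125)))) = Add(36, Mul(-1, Mul(93, Rational(1, 125)))) = Add(36, Mul(-1, Rational(93, 125))) = Add(36, Rational(-93, 125)) = Rational(4407, 125)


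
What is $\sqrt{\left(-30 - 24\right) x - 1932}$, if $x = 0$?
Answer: $2 i \sqrt{483} \approx 43.955 i$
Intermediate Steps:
$\sqrt{\left(-30 - 24\right) x - 1932} = \sqrt{\left(-30 - 24\right) 0 - 1932} = \sqrt{\left(-54\right) 0 - 1932} = \sqrt{0 - 1932} = \sqrt{-1932} = 2 i \sqrt{483}$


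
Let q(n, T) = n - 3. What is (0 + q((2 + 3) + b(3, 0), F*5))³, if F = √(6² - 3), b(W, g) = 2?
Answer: 64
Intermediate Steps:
F = √33 (F = √(36 - 3) = √33 ≈ 5.7446)
q(n, T) = -3 + n
(0 + q((2 + 3) + b(3, 0), F*5))³ = (0 + (-3 + ((2 + 3) + 2)))³ = (0 + (-3 + (5 + 2)))³ = (0 + (-3 + 7))³ = (0 + 4)³ = 4³ = 64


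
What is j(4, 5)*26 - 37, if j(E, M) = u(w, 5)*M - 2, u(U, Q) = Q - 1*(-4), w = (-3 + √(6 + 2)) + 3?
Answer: 1081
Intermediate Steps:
w = 2*√2 (w = (-3 + √8) + 3 = (-3 + 2*√2) + 3 = 2*√2 ≈ 2.8284)
u(U, Q) = 4 + Q (u(U, Q) = Q + 4 = 4 + Q)
j(E, M) = -2 + 9*M (j(E, M) = (4 + 5)*M - 2 = 9*M - 2 = -2 + 9*M)
j(4, 5)*26 - 37 = (-2 + 9*5)*26 - 37 = (-2 + 45)*26 - 37 = 43*26 - 37 = 1118 - 37 = 1081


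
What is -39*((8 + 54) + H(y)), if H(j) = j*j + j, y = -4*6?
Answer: -23946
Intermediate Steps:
y = -24
H(j) = j + j² (H(j) = j² + j = j + j²)
-39*((8 + 54) + H(y)) = -39*((8 + 54) - 24*(1 - 24)) = -39*(62 - 24*(-23)) = -39*(62 + 552) = -39*614 = -23946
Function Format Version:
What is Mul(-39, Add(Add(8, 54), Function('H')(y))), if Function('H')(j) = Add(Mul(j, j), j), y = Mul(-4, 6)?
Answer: -23946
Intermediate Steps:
y = -24
Function('H')(j) = Add(j, Pow(j, 2)) (Function('H')(j) = Add(Pow(j, 2), j) = Add(j, Pow(j, 2)))
Mul(-39, Add(Add(8, 54), Function('H')(y))) = Mul(-39, Add(Add(8, 54), Mul(-24, Add(1, -24)))) = Mul(-39, Add(62, Mul(-24, -23))) = Mul(-39, Add(62, 552)) = Mul(-39, 614) = -23946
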